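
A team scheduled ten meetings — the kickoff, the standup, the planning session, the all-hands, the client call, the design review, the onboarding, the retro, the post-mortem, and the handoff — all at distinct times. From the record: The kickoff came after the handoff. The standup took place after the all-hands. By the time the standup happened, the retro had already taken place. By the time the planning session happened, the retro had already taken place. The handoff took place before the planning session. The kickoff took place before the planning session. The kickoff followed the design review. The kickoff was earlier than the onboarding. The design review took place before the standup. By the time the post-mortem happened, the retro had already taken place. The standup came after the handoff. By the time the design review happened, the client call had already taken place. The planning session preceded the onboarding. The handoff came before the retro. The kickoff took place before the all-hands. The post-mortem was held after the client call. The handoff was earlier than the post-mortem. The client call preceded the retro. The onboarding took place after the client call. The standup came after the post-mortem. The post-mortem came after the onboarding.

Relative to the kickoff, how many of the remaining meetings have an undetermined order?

Forced before the kickoff: the client call, the design review, and the handoff; forced after the kickoff: the all-hands, the onboarding, the planning session, the post-mortem, and the standup.
That leaves the retro with no forced order relative to the kickoff — 1.

1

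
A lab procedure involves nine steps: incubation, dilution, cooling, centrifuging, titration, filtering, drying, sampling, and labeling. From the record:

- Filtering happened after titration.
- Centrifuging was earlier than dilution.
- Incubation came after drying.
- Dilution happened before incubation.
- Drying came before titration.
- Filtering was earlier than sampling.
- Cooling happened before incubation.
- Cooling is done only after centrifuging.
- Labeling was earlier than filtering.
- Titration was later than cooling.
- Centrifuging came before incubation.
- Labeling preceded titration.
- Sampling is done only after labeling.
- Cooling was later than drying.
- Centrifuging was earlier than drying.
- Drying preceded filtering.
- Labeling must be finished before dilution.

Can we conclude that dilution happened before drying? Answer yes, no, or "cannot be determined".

No chain of stated constraints runs from dilution to drying, and none runs from drying to dilution either.
So the relative order of dilution and drying is not fixed by the given facts.

cannot be determined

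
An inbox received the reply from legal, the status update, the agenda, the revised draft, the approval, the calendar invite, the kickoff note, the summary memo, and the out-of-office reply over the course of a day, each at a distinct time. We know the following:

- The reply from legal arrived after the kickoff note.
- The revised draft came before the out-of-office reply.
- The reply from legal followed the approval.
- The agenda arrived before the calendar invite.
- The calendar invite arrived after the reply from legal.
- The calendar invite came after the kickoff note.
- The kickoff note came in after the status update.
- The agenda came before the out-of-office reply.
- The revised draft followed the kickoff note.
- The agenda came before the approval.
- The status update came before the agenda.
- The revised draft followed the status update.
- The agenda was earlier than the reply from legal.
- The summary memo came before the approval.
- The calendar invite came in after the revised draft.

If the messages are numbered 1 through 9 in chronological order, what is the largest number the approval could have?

The approval must come before the calendar invite and the reply from legal — 2 messages forced after it.
Everything else can be placed before the approval in some valid order, so the approval can sit as late as position 9 − 2 = 7.

7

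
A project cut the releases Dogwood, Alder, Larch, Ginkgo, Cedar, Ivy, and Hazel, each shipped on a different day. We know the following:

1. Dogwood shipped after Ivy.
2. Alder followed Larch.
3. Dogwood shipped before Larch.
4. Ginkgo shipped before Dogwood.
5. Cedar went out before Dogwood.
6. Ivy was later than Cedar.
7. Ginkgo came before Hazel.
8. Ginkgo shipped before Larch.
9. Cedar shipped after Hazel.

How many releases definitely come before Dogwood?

4

Directly stated before Dogwood: Cedar, Ginkgo, and Ivy.
Hazel reaches Dogwood via Hazel → Cedar → Dogwood.
That's Cedar, Ginkgo, Hazel, and Ivy — 4 in all.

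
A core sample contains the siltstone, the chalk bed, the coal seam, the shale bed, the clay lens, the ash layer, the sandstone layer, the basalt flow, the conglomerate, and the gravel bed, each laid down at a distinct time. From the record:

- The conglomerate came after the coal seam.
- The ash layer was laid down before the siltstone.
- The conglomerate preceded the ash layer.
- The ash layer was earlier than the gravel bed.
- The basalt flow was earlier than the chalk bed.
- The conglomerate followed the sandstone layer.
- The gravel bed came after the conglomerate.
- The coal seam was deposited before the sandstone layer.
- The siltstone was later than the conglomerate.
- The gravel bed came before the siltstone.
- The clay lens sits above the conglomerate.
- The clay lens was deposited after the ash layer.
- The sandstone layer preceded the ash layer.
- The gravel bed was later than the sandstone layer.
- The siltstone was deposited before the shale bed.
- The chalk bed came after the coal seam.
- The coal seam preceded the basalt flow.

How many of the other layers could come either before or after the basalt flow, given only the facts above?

7

Forced before the basalt flow: the coal seam; forced after the basalt flow: the chalk bed.
That leaves the ash layer, the clay lens, the conglomerate, the gravel bed, the sandstone layer, the shale bed, and the siltstone with no forced order relative to the basalt flow — 7.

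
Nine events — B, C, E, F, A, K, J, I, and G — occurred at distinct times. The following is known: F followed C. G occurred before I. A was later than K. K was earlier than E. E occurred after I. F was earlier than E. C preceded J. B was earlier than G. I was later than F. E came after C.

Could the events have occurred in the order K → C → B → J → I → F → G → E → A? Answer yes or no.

The constraints require F before I, but in the proposed sequence I appears ahead of F. That one violation is enough.

no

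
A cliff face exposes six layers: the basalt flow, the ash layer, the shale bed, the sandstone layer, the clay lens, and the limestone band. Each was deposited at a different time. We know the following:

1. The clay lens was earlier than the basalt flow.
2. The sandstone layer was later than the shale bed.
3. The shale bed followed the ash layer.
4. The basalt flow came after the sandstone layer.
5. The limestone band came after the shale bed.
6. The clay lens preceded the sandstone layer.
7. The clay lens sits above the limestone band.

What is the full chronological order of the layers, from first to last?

The constraints fix every adjacent pair, so only one ordering works:
the ash layer → the shale bed → the limestone band → the clay lens → the sandstone layer → the basalt flow.

the ash layer, the shale bed, the limestone band, the clay lens, the sandstone layer, the basalt flow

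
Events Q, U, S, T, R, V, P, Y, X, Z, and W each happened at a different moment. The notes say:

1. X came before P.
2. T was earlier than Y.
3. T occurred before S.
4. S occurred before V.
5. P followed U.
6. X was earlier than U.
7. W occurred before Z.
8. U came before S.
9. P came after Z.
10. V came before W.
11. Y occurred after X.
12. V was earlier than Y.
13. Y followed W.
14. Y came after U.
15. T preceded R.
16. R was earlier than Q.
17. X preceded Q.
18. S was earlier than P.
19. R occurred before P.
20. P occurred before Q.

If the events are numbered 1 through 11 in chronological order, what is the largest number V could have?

6

V must come before P, Q, W, Y, and Z — 5 events forced after it.
Everything else can be placed before V in some valid order, so V can sit as late as position 11 − 5 = 6.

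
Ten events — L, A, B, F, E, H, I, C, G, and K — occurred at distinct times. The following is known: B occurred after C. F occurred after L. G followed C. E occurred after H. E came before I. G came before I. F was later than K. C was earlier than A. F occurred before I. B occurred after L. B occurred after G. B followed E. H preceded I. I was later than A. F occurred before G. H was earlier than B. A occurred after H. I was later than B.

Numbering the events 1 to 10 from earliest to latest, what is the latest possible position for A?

A must come before I — 1 event forced after it.
Everything else can be placed before A in some valid order, so A can sit as late as position 10 − 1 = 9.

9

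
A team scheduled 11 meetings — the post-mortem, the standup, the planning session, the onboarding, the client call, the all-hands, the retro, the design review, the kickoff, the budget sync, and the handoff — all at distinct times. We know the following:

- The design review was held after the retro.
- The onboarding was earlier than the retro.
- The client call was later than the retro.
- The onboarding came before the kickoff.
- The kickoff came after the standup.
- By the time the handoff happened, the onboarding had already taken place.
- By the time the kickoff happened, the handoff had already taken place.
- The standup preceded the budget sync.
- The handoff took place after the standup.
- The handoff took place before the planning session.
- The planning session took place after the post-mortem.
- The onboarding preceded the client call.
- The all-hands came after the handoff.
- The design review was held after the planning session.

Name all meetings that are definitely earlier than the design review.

the handoff, the onboarding, the planning session, the post-mortem, the retro, the standup

Directly stated before the design review: the planning session and the retro.
The handoff reaches the design review via the handoff → the planning session → the design review.
The onboarding reaches the design review via the onboarding → the retro → the design review.
The post-mortem reaches the design review via the post-mortem → the planning session → the design review.
Likewise the standup reaches the design review by chaining the stated constraints.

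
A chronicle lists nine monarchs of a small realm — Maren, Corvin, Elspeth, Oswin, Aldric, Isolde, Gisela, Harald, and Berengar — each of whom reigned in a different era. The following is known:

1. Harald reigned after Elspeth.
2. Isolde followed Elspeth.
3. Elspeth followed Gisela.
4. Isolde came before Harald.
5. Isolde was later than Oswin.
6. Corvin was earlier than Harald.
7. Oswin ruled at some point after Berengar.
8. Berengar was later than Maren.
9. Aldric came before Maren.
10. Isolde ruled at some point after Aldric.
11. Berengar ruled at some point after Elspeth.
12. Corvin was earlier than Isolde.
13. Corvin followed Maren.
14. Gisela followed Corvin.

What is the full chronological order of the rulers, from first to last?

The constraints fix every adjacent pair, so only one ordering works:
Aldric → Maren → Corvin → Gisela → Elspeth → Berengar → Oswin → Isolde → Harald.

Aldric, Maren, Corvin, Gisela, Elspeth, Berengar, Oswin, Isolde, Harald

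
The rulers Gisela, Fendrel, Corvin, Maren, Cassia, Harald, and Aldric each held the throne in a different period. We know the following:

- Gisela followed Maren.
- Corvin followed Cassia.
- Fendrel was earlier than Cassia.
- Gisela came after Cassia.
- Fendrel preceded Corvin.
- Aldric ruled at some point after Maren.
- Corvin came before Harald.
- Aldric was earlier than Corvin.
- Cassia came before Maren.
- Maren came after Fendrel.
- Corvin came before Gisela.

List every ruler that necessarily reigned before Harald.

Directly stated before Harald: Corvin.
Aldric reaches Harald via Aldric → Corvin → Harald.
Cassia reaches Harald via Cassia → Corvin → Harald.
Fendrel reaches Harald via Fendrel → Corvin → Harald.
Likewise Maren reaches Harald by chaining the stated constraints.
No chain forces Gisela ahead of Harald.

Aldric, Cassia, Corvin, Fendrel, Maren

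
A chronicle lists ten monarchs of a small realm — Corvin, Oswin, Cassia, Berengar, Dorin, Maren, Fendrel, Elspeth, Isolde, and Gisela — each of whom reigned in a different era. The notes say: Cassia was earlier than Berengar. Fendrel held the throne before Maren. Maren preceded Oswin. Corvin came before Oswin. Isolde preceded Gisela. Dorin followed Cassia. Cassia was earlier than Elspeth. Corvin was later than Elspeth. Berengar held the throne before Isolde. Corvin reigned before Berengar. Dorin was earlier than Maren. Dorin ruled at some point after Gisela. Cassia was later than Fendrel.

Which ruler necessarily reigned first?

Fendrel has a chain of constraints placing them before every other ruler, so Fendrel must be first.

Fendrel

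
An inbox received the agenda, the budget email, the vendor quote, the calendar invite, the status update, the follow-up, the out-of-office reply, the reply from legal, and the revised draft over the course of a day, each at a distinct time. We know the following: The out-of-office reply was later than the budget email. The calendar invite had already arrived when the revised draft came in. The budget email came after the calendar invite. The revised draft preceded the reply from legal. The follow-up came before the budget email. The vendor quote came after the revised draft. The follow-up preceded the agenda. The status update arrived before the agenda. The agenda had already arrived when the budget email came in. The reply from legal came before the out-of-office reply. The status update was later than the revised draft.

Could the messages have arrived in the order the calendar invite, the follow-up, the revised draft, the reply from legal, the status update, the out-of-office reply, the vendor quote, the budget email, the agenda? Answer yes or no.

The constraints require the budget email before the out-of-office reply, but in the proposed sequence the out-of-office reply appears ahead of the budget email. That one violation is enough.

no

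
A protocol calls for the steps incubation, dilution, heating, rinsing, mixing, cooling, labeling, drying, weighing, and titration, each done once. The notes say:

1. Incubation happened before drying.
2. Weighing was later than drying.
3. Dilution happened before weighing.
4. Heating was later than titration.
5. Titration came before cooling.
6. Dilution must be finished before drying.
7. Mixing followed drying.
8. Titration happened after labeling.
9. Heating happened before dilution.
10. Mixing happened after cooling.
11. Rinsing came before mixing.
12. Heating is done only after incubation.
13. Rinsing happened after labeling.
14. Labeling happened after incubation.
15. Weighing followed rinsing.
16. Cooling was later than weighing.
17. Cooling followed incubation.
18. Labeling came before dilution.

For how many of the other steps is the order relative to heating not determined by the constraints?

1

Forced before heating: incubation, labeling, and titration; forced after heating: cooling, dilution, drying, mixing, and weighing.
That leaves rinsing with no forced order relative to heating — 1.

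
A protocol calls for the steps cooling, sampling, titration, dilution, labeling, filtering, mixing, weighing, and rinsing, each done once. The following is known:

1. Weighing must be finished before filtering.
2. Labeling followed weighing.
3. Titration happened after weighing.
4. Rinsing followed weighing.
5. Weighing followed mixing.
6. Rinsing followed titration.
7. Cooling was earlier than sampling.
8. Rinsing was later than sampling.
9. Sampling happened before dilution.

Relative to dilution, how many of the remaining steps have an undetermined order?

Forced before dilution: cooling and sampling.
That leaves filtering, labeling, mixing, rinsing, titration, and weighing with no forced order relative to dilution — 6.

6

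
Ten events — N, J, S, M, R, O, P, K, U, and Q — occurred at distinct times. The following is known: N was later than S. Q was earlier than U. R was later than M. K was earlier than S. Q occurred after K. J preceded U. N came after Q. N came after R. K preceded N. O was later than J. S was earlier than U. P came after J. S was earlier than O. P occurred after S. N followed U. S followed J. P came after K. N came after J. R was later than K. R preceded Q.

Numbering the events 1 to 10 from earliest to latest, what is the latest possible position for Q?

8

Q must come before N and U — 2 events forced after it.
Everything else can be placed before Q in some valid order, so Q can sit as late as position 10 − 2 = 8.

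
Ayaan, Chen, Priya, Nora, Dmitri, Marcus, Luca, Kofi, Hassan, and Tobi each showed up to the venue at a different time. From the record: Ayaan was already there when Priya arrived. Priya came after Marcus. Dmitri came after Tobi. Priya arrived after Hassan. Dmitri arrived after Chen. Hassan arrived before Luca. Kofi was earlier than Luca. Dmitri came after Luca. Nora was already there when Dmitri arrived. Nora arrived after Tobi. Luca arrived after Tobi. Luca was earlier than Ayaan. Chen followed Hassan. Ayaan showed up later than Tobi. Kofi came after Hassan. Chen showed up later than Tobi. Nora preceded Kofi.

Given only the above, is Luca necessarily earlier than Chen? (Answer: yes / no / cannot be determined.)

cannot be determined

No chain of stated constraints runs from Luca to Chen, and none runs from Chen to Luca either.
So the relative order of Luca and Chen is not fixed by the given facts.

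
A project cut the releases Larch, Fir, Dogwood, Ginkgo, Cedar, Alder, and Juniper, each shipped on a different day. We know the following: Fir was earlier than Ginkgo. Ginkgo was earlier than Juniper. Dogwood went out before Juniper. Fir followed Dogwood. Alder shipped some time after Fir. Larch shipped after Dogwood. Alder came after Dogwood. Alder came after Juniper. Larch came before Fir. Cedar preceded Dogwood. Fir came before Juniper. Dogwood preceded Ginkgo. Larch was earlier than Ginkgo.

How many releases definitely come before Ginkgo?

4

Directly stated before Ginkgo: Dogwood, Fir, and Larch.
Cedar reaches Ginkgo via Cedar → Dogwood → Ginkgo.
That's Cedar, Dogwood, Fir, and Larch — 4 in all.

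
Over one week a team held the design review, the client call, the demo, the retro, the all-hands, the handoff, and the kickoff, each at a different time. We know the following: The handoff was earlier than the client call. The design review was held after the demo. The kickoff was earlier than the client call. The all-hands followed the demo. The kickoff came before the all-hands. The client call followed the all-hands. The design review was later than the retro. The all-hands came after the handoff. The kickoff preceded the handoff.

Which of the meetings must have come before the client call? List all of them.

the all-hands, the demo, the handoff, the kickoff

Directly stated before the client call: the all-hands, the handoff, and the kickoff.
The demo reaches the client call via the demo → the all-hands → the client call.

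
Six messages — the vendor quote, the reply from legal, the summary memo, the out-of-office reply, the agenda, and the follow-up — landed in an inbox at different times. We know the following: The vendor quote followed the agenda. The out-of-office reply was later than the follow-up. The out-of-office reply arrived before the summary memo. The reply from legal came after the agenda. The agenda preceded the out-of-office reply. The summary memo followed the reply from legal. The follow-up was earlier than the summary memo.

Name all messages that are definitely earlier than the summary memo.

the agenda, the follow-up, the out-of-office reply, the reply from legal

Directly stated before the summary memo: the follow-up, the out-of-office reply, and the reply from legal.
The agenda reaches the summary memo via the agenda → the reply from legal → the summary memo.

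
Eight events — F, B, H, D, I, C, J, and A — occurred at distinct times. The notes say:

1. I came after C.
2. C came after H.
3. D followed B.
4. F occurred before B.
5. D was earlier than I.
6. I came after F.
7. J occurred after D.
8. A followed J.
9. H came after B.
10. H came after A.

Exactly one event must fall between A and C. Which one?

H

Tracing the constraints gives A → H → C, so H sits after A and before C.
No other event is forced both after A and before C.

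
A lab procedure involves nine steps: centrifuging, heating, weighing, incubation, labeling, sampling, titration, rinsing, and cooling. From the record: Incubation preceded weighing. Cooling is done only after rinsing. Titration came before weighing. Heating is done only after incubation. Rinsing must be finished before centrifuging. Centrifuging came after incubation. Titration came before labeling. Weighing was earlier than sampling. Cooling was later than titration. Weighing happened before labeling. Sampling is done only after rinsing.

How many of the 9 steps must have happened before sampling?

4

Directly stated before sampling: rinsing and weighing.
Incubation reaches sampling via incubation → weighing → sampling.
Titration reaches sampling via titration → weighing → sampling.
No chain forces cooling (or any of the others) ahead of sampling.
That's incubation, rinsing, titration, and weighing — 4 in all.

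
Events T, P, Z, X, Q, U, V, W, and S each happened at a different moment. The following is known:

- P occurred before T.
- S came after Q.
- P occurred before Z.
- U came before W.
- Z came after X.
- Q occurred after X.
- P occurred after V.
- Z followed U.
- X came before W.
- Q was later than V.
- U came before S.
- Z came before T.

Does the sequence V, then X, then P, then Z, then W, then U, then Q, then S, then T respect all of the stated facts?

no

The constraints require U before Z, but in the proposed sequence Z appears ahead of U. That one violation is enough.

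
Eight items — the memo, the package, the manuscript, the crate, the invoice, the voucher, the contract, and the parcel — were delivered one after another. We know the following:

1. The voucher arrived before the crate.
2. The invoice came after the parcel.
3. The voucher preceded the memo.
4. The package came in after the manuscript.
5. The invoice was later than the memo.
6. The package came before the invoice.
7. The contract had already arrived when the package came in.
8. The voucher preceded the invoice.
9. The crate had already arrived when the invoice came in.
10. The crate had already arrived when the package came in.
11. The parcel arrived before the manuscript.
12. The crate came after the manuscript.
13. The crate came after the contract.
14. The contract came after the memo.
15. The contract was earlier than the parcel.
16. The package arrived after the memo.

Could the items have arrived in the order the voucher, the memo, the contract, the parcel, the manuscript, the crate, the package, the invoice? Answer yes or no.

Check each stated constraint against the proposed order — e.g. the memo is ahead of the invoice; the voucher is ahead of the invoice. Every pair is in the required order; nothing is violated.

yes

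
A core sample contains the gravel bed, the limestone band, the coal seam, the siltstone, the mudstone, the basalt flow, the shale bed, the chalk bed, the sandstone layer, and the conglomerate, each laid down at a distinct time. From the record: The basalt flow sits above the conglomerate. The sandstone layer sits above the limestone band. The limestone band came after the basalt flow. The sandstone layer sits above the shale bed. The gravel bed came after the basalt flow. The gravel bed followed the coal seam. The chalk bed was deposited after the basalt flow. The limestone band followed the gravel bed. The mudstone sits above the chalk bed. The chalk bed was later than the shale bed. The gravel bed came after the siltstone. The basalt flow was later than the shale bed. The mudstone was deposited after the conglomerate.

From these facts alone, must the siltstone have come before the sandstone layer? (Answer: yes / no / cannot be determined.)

Chain the constraints: the siltstone → the gravel bed → the limestone band → the sandstone layer. Each link is directly stated, so the siltstone comes before the sandstone layer.

yes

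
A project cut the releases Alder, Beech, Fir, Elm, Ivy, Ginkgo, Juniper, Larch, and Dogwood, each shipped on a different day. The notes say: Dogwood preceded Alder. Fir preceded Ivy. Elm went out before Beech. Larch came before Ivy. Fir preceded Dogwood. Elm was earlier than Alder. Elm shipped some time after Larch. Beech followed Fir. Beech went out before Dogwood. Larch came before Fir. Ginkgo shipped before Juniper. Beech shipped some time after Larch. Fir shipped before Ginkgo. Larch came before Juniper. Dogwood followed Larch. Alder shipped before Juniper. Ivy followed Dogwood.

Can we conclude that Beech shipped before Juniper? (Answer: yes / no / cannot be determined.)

yes

Chain the constraints: Beech → Dogwood → Alder → Juniper. Each link is directly stated, so Beech comes before Juniper.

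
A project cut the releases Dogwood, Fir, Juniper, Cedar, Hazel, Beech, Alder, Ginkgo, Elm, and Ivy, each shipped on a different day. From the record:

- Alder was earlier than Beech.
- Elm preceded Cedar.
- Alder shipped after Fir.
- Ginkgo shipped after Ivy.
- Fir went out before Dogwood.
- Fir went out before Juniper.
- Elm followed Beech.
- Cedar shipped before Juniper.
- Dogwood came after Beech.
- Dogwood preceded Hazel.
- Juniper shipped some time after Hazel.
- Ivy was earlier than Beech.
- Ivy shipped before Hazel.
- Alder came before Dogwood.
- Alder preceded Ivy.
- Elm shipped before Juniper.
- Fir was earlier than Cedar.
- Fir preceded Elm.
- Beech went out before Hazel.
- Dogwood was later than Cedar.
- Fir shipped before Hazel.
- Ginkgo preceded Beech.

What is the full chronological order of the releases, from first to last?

The constraints fix every adjacent pair, so only one ordering works:
Fir → Alder → Ivy → Ginkgo → Beech → Elm → Cedar → Dogwood → Hazel → Juniper.

Fir, Alder, Ivy, Ginkgo, Beech, Elm, Cedar, Dogwood, Hazel, Juniper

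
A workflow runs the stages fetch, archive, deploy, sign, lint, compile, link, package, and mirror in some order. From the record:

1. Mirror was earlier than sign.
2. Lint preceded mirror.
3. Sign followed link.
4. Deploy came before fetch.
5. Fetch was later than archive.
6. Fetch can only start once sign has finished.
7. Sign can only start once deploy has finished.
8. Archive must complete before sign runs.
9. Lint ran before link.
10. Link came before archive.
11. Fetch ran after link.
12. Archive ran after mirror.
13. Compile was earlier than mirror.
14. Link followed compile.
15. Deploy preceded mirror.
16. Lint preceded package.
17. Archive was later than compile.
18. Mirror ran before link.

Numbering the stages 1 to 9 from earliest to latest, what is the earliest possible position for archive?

Compile, deploy, link, lint, and mirror must all come before archive — 5 forced predecessors.
Nothing else is forced ahead of archive, so its earliest slot is position 5 + 1 = 6.

6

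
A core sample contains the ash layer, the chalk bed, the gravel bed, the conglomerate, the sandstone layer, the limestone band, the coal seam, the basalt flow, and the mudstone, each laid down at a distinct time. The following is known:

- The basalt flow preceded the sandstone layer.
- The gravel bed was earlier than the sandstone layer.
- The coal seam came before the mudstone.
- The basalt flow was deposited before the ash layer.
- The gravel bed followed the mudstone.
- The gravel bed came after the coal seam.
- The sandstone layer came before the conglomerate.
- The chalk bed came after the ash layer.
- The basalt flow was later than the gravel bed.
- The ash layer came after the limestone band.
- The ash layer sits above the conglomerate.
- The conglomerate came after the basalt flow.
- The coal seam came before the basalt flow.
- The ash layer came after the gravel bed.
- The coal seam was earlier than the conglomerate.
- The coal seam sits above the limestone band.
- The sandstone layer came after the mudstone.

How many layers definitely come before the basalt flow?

Directly stated before the basalt flow: the coal seam and the gravel bed.
The limestone band reaches the basalt flow via the limestone band → the coal seam → the basalt flow.
The mudstone reaches the basalt flow via the mudstone → the gravel bed → the basalt flow.
No chain forces the ash layer (or any of the others) ahead of the basalt flow.
That's the coal seam, the gravel bed, the limestone band, and the mudstone — 4 in all.

4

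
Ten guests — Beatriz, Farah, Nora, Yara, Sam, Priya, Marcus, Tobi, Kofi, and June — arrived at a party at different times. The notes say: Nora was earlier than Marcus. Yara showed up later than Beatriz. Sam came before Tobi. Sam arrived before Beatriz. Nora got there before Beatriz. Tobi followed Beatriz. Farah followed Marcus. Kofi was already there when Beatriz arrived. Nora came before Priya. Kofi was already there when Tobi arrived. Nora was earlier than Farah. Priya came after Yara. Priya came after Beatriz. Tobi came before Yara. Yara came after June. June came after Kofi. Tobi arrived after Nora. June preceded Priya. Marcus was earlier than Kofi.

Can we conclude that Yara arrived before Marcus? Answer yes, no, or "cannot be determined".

Tracing the constraints gives Marcus → Kofi → Beatriz → Yara, so Marcus must come before Yara.
That means Yara cannot be before Marcus.

no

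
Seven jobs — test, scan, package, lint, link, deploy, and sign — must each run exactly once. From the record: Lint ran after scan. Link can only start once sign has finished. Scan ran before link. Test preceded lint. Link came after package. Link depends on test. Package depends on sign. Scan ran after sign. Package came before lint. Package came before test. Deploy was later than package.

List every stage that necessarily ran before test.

Directly stated before test: package.
Sign reaches test via sign → package → test.

package, sign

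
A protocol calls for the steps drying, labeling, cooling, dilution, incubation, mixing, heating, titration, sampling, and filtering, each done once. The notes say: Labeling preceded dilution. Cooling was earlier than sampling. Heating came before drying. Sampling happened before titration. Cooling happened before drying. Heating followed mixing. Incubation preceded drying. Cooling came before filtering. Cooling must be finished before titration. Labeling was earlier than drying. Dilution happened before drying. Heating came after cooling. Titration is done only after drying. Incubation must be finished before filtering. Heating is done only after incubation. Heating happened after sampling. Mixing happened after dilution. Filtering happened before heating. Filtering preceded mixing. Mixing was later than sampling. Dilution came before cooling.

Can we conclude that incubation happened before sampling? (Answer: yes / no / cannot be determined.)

No chain of stated constraints runs from incubation to sampling, and none runs from sampling to incubation either.
So the relative order of incubation and sampling is not fixed by the given facts.

cannot be determined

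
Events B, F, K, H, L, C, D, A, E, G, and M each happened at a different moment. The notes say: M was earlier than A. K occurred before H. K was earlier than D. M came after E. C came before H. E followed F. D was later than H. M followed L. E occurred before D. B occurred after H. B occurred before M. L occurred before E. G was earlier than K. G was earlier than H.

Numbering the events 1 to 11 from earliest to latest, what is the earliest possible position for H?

4

C, G, and K must all come before H — 3 forced predecessors.
Nothing else is forced ahead of H, so its earliest slot is position 3 + 1 = 4.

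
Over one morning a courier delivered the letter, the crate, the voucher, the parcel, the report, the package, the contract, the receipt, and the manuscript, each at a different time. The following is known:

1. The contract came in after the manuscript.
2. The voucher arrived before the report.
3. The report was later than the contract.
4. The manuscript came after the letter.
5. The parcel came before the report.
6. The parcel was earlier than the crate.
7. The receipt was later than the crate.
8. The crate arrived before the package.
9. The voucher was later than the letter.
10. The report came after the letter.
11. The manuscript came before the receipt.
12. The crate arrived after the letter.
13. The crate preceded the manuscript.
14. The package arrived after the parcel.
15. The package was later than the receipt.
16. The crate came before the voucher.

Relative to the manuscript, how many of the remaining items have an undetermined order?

1

Forced before the manuscript: the crate, the letter, and the parcel; forced after the manuscript: the contract, the package, the receipt, and the report.
That leaves the voucher with no forced order relative to the manuscript — 1.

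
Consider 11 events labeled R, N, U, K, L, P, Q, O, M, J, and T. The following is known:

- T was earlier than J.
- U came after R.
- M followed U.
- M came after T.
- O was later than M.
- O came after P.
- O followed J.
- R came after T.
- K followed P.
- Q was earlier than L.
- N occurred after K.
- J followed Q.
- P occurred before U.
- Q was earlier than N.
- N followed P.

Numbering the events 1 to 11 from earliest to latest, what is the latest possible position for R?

R must come before M, O, and U — 3 events forced after it.
Everything else can be placed before R in some valid order, so R can sit as late as position 11 − 3 = 8.

8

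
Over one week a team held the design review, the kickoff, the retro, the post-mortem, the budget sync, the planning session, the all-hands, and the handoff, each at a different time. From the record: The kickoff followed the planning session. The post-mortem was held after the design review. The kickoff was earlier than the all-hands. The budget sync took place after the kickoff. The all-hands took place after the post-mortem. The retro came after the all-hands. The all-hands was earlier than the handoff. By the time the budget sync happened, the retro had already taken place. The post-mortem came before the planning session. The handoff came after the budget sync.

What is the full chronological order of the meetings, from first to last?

the design review, the post-mortem, the planning session, the kickoff, the all-hands, the retro, the budget sync, the handoff

The constraints fix every adjacent pair, so only one ordering works:
the design review → the post-mortem → the planning session → the kickoff → the all-hands → the retro → the budget sync → the handoff.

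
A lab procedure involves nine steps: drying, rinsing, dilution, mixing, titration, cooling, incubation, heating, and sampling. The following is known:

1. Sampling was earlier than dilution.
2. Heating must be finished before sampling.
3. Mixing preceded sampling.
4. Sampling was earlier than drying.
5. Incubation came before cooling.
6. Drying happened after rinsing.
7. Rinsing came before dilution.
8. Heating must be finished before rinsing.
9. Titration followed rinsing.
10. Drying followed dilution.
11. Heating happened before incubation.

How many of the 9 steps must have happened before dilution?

Directly stated before dilution: rinsing and sampling.
Heating reaches dilution via heating → rinsing → dilution.
Mixing reaches dilution via mixing → sampling → dilution.
No chain forces cooling (or any of the others) ahead of dilution.
That's heating, mixing, rinsing, and sampling — 4 in all.

4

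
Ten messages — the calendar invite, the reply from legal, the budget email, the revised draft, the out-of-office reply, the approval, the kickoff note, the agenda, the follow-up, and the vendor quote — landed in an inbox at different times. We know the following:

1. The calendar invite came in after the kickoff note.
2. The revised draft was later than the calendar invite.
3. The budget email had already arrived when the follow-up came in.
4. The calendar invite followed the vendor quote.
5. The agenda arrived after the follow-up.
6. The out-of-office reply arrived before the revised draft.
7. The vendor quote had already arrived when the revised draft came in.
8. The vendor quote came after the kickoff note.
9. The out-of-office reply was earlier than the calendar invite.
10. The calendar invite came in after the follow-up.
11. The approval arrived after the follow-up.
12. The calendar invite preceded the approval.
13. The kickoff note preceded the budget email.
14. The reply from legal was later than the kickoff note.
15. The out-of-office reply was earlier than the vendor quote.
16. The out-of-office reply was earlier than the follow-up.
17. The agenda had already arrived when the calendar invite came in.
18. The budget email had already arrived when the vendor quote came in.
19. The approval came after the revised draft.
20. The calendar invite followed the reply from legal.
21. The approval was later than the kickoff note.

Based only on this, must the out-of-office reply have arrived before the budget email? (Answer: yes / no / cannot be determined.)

cannot be determined

No chain of stated constraints runs from the out-of-office reply to the budget email, and none runs from the budget email to the out-of-office reply either.
So the relative order of the out-of-office reply and the budget email is not fixed by the given facts.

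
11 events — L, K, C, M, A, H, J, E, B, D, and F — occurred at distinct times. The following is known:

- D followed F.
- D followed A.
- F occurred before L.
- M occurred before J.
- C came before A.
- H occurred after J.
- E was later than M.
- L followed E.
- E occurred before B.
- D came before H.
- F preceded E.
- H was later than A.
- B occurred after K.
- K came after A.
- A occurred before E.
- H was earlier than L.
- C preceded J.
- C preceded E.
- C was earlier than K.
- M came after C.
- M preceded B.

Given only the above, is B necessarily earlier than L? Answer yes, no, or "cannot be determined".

No chain of stated constraints runs from B to L, and none runs from L to B either.
So the relative order of B and L is not fixed by the given facts.

cannot be determined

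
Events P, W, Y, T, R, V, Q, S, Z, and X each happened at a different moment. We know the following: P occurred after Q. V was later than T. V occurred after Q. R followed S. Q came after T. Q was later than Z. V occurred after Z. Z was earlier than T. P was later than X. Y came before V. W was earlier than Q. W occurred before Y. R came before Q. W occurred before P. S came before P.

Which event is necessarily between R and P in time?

Tracing the constraints gives R → Q → P, so Q sits after R and before P.
No other event is forced both after R and before P.

Q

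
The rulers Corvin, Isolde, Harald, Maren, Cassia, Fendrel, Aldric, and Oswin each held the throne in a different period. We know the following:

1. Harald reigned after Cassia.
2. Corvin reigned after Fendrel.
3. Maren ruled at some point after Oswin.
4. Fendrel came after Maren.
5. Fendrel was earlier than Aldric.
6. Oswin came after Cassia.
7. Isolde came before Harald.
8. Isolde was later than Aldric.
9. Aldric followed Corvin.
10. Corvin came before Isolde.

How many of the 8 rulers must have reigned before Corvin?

Directly stated before Corvin: Fendrel.
Cassia reaches Corvin via Cassia → Oswin → Maren → Fendrel → Corvin.
Maren reaches Corvin via Maren → Fendrel → Corvin.
Oswin reaches Corvin via Oswin → Maren → Fendrel → Corvin.
No chain forces Aldric (or any of the others) ahead of Corvin.
That's Cassia, Fendrel, Maren, and Oswin — 4 in all.

4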